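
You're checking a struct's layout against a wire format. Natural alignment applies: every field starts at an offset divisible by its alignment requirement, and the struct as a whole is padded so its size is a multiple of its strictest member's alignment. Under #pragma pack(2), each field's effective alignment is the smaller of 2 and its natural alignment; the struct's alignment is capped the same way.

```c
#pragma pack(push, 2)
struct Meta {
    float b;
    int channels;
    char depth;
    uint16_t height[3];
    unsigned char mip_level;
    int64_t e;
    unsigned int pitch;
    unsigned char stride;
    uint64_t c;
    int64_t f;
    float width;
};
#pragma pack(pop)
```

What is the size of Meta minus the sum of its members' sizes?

@0: b [4B, align 2] → 4
@4: channels [4B, align 2] → 8
@8: depth [1B, align 1] → 9
+1 pad (align 2)
@10: height [6B, align 2] → 16
@16: mip_level [1B, align 1] → 17
+1 pad (align 2)
@18: e [8B, align 2] → 26
@26: pitch [4B, align 2] → 30
@30: stride [1B, align 1] → 31
+1 pad (align 2)
@32: c [8B, align 2] → 40
@40: f [8B, align 2] → 48
@48: width [4B, align 2] → 52
size 52, align 2
data bytes 49, size 52 → padding 3

3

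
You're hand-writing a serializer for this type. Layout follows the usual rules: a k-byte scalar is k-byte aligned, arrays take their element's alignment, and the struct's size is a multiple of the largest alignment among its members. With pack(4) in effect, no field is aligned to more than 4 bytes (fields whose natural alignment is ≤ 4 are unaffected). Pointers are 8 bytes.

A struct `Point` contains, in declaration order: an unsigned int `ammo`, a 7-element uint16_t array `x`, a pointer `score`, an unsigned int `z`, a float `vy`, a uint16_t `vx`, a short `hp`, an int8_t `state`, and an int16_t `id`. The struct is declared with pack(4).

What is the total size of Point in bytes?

44

0..4  ammo  (4B, 4-aligned)
4..18  x  (14B, 2-aligned)
18..20  -- padding (2B)
20..28  score  (8B, 4-aligned)
28..32  z  (4B, 4-aligned)
32..36  vy  (4B, 4-aligned)
36..38  vx  (2B, 2-aligned)
38..40  hp  (2B, 2-aligned)
40..41  state  (1B, 1-aligned)
41..42  -- padding (1B)
42..44  id  (2B, 2-aligned)
sizeof = 44, alignof = 4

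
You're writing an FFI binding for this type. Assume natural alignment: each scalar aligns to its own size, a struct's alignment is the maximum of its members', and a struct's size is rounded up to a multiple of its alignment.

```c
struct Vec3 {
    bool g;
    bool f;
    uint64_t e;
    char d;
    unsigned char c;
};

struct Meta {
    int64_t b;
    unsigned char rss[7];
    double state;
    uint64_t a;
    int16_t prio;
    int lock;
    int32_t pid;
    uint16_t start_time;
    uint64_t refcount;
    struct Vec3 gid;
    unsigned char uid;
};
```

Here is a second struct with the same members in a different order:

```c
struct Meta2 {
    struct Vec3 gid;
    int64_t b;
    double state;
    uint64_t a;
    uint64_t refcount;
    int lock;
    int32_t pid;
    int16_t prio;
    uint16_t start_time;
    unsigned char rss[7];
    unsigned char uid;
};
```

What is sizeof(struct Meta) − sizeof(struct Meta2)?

Vec3: g at 0 (size 1, align 1) → ends 1; f at 1 (size 1, align 1) → ends 2; pad 6 to align 8 for e; e at 8 (size 8, align 8) → ends 16; d at 16 (size 1, align 1) → ends 17; c at 17 (size 1, align 1) → ends 18; tail pad 6 to reach multiple of 8; total 24 bytes, alignment 8
b at 0 (size 8, align 8) → ends 8
rss at 8 (size 7, align 1) → ends 15
pad 1 to align 8 for state
state at 16 (size 8, align 8) → ends 24
a at 24 (size 8, align 8) → ends 32
prio at 32 (size 2, align 2) → ends 34
pad 2 to align 4 for lock
lock at 36 (size 4, align 4) → ends 40
pid at 40 (size 4, align 4) → ends 44
start_time at 44 (size 2, align 2) → ends 46
pad 2 to align 8 for refcount
refcount at 48 (size 8, align 8) → ends 56
gid at 56 (size 24, align 8) → ends 80
uid at 80 (size 1, align 1) → ends 81
tail pad 7 to reach multiple of 8
total 88 bytes, alignment 8
— Meta2 —
gid at 0 (size 24, align 8) → ends 24
b at 24 (size 8, align 8) → ends 32
state at 32 (size 8, align 8) → ends 40
a at 40 (size 8, align 8) → ends 48
refcount at 48 (size 8, align 8) → ends 56
lock at 56 (size 4, align 4) → ends 60
pid at 60 (size 4, align 4) → ends 64
prio at 64 (size 2, align 2) → ends 66
start_time at 66 (size 2, align 2) → ends 68
rss at 68 (size 7, align 1) → ends 75
uid at 75 (size 1, align 1) → ends 76
tail pad 4 to reach multiple of 8
total 80 bytes, alignment 8
88 − 80 = 8

8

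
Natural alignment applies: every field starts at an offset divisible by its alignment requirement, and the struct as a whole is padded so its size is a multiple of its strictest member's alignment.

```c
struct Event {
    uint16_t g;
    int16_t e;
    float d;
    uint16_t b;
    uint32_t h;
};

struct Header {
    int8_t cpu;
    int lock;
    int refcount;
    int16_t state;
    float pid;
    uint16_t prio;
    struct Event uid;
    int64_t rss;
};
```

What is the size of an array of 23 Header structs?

Event: @0: g [2B, align 2] → 2; @2: e [2B, align 2] → 4; @4: d [4B, align 4] → 8; @8: b [2B, align 2] → 10; +2 pad (align 4); @12: h [4B, align 4] → 16; size 16, align 4
@0: cpu [1B, align 1] → 1
+3 pad (align 4)
@4: lock [4B, align 4] → 8
@8: refcount [4B, align 4] → 12
@12: state [2B, align 2] → 14
+2 pad (align 4)
@16: pid [4B, align 4] → 20
@20: prio [2B, align 2] → 22
+2 pad (align 4)
@24: uid [16B, align 4] → 40
@40: rss [8B, align 8] → 48
size 48, align 8
array of 23: 23 × 48 = 1104

1104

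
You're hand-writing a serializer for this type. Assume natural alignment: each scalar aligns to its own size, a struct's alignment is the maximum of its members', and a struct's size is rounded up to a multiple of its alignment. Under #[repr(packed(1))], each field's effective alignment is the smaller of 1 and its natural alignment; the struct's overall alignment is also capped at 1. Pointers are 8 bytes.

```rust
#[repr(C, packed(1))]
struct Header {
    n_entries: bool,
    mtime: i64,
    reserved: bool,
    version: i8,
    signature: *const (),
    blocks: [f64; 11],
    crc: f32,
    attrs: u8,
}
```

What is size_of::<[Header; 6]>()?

672

n_entries at 0 (size 1, align 1) → ends 1
mtime at 1 (size 8, align 1) → ends 9
reserved at 9 (size 1, align 1) → ends 10
version at 10 (size 1, align 1) → ends 11
signature at 11 (size 8, align 1) → ends 19
blocks at 19 (size 88, align 1) → ends 107
crc at 107 (size 4, align 1) → ends 111
attrs at 111 (size 1, align 1) → ends 112
total 112 bytes, alignment 1
array of 6: 6 × 112 = 672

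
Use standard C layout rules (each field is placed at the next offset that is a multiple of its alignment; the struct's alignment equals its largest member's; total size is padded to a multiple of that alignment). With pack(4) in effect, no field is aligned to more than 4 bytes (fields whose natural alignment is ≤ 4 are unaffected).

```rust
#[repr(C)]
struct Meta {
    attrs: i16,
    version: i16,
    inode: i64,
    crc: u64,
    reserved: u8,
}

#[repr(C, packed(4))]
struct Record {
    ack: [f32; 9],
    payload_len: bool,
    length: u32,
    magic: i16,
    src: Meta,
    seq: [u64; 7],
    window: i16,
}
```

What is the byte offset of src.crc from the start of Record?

Meta: 0..2  attrs  (2B, 2-aligned); 2..4  version  (2B, 2-aligned); 4..8  -- padding (4B); 8..16  inode  (8B, 8-aligned); 16..24  crc  (8B, 8-aligned); 24..25  reserved  (1B, 1-aligned); 25..32  -- tail padding (7B); sizeof = 32, alignof = 8
0..36  ack  (36B, 4-aligned)
36..37  payload_len  (1B, 1-aligned)
37..40  -- padding (3B)
40..44  length  (4B, 4-aligned)
44..46  magic  (2B, 2-aligned)
46..48  -- padding (2B)
48..80  src  (32B, 4-aligned)
within Meta: crc at 16
48 + 16 = 64

64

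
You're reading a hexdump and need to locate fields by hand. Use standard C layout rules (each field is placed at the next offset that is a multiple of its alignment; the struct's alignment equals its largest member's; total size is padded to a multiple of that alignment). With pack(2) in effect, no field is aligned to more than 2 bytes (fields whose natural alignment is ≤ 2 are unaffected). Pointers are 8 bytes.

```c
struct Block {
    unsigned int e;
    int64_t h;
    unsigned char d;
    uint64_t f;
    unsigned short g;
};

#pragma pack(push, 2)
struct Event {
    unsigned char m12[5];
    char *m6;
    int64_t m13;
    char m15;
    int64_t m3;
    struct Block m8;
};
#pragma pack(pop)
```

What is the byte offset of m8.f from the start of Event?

56

Block: @0: e [4B, align 4] → 4; +4 pad (align 8); @8: h [8B, align 8] → 16; @16: d [1B, align 1] → 17; +7 pad (align 8); @24: f [8B, align 8] → 32; @32: g [2B, align 2] → 34; +6 tail pad (align 8); size 40, align 8
@0: m12 [5B, align 1] → 5
+1 pad (align 2)
@6: m6 [8B, align 2] → 14
@14: m13 [8B, align 2] → 22
@22: m15 [1B, align 1] → 23
+1 pad (align 2)
@24: m3 [8B, align 2] → 32
@32: m8 [40B, align 2] → 72
within Block: f at 24
32 + 24 = 56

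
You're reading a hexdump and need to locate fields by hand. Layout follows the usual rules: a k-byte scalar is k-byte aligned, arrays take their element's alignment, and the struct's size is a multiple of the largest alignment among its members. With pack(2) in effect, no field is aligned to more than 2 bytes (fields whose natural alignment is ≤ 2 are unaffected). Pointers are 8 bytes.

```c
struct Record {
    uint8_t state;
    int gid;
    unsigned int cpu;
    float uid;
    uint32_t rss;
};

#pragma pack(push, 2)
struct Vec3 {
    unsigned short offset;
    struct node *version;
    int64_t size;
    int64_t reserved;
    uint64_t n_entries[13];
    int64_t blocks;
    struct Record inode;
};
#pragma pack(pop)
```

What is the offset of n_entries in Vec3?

Record: 0..1  state  (1B, 1-aligned); 1..4  -- padding (3B); 4..8  gid  (4B, 4-aligned); 8..12  cpu  (4B, 4-aligned); 12..16  uid  (4B, 4-aligned); 16..20  rss  (4B, 4-aligned); sizeof = 20, alignof = 4
0..2  offset  (2B, 2-aligned)
2..10  version  (8B, 2-aligned)
10..18  size  (8B, 2-aligned)
18..26  reserved  (8B, 2-aligned)
26..130  n_entries  (104B, 2-aligned)

26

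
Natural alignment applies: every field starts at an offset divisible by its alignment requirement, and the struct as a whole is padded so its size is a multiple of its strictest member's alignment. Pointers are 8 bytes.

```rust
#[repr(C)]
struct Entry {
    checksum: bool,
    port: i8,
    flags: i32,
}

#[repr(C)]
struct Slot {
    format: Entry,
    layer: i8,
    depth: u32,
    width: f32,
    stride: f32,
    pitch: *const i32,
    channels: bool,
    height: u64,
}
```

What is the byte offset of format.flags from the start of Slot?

4

Entry: @0: checksum [1B, align 1] → 1; @1: port [1B, align 1] → 2; +2 pad (align 4); @4: flags [4B, align 4] → 8; size 8, align 4
@0: format [8B, align 4] → 8
within Entry: flags at 4
0 + 4 = 4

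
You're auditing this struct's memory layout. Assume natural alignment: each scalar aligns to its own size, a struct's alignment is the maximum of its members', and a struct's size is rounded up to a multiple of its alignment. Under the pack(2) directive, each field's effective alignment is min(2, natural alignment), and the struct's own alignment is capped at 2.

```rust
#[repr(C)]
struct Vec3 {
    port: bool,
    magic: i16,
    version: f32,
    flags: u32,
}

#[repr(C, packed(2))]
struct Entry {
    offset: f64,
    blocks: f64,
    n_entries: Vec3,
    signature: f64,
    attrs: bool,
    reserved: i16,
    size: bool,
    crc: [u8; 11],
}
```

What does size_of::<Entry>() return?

52

Vec3: 0..1  port  (1B, 1-aligned); 1..2  -- padding (1B); 2..4  magic  (2B, 2-aligned); 4..8  version  (4B, 4-aligned); 8..12  flags  (4B, 4-aligned); sizeof = 12, alignof = 4
0..8  offset  (8B, 2-aligned)
8..16  blocks  (8B, 2-aligned)
16..28  n_entries  (12B, 2-aligned)
28..36  signature  (8B, 2-aligned)
36..37  attrs  (1B, 1-aligned)
37..38  -- padding (1B)
38..40  reserved  (2B, 2-aligned)
40..41  size  (1B, 1-aligned)
41..52  crc  (11B, 1-aligned)
sizeof = 52, alignof = 2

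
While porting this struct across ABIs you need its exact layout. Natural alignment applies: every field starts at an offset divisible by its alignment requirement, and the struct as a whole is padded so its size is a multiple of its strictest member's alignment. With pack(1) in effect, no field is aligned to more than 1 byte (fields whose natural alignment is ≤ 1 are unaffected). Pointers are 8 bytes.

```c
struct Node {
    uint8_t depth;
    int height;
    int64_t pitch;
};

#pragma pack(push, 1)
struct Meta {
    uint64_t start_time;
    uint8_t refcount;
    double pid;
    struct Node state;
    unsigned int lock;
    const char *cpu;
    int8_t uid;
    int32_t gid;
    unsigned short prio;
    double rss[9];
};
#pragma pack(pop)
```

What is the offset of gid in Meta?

Node: @0: depth [1B, align 1] → 1; +3 pad (align 4); @4: height [4B, align 4] → 8; @8: pitch [8B, align 8] → 16; size 16, align 8
@0: start_time [8B, align 1] → 8
@8: refcount [1B, align 1] → 9
@9: pid [8B, align 1] → 17
@17: state [16B, align 1] → 33
@33: lock [4B, align 1] → 37
@37: cpu [8B, align 1] → 45
@45: uid [1B, align 1] → 46
@46: gid [4B, align 1] → 50

46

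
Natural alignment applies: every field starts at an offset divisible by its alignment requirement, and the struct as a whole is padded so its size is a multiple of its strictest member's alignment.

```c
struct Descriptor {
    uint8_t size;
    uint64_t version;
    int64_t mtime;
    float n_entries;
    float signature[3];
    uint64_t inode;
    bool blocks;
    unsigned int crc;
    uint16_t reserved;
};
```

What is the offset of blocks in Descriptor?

48

size at 0 (size 1, align 1) → ends 1
pad 7 to align 8 for version
version at 8 (size 8, align 8) → ends 16
mtime at 16 (size 8, align 8) → ends 24
n_entries at 24 (size 4, align 4) → ends 28
signature at 28 (size 12, align 4) → ends 40
inode at 40 (size 8, align 8) → ends 48
blocks at 48 (size 1, align 1) → ends 49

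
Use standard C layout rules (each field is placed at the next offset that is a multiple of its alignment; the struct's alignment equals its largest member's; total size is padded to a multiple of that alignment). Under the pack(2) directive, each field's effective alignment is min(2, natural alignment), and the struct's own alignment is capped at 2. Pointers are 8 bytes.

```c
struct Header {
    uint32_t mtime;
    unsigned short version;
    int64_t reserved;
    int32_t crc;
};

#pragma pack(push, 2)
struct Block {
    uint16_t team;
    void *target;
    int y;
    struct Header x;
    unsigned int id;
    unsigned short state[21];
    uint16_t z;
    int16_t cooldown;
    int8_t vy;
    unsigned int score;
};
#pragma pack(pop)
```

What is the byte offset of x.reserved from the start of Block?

Header: 0..4  mtime  (4B, 4-aligned); 4..6  version  (2B, 2-aligned); 6..8  -- padding (2B); 8..16  reserved  (8B, 8-aligned); 16..20  crc  (4B, 4-aligned); 20..24  -- tail padding (4B); sizeof = 24, alignof = 8
0..2  team  (2B, 2-aligned)
2..10  target  (8B, 2-aligned)
10..14  y  (4B, 2-aligned)
14..38  x  (24B, 2-aligned)
within Header: reserved at 8
14 + 8 = 22

22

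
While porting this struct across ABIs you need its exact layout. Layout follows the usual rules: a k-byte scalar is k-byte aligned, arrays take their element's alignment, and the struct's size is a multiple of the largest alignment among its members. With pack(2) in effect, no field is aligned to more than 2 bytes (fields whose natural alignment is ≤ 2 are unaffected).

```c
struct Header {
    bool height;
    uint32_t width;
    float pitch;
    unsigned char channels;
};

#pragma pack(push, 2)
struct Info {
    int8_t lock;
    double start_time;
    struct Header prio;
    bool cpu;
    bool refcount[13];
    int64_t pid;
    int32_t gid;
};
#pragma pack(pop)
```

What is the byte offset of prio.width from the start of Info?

14

Header: @0: height [1B, align 1] → 1; +3 pad (align 4); @4: width [4B, align 4] → 8; @8: pitch [4B, align 4] → 12; @12: channels [1B, align 1] → 13; +3 tail pad (align 4); size 16, align 4
@0: lock [1B, align 1] → 1
+1 pad (align 2)
@2: start_time [8B, align 2] → 10
@10: prio [16B, align 2] → 26
within Header: width at 4
10 + 4 = 14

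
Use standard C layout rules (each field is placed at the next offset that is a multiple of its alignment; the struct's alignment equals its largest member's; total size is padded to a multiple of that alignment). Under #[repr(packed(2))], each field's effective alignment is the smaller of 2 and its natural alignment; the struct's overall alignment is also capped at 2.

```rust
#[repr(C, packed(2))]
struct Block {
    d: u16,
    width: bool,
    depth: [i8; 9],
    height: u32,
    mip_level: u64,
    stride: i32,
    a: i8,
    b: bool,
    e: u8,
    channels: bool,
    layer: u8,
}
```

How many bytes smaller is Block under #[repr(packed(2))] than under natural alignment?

natural layout:
  @0: d [2B, align 2] → 2
  @2: width [1B, align 1] → 3
  @3: depth [9B, align 1] → 12
  @12: height [4B, align 4] → 16
  @16: mip_level [8B, align 8] → 24
  @24: stride [4B, align 4] → 28
  @28: a [1B, align 1] → 29
  @29: b [1B, align 1] → 30
  @30: e [1B, align 1] → 31
  @31: channels [1B, align 1] → 32
  @32: layer [1B, align 1] → 33
  +7 tail pad (align 8)
  size 40, align 8
packed(2) layout:
  @0: d [2B, align 2] → 2
  @2: width [1B, align 1] → 3
  @3: depth [9B, align 1] → 12
  @12: height [4B, align 2] → 16
  @16: mip_level [8B, align 2] → 24
  @24: stride [4B, align 2] → 28
  @28: a [1B, align 1] → 29
  @29: b [1B, align 1] → 30
  @30: e [1B, align 1] → 31
  @31: channels [1B, align 1] → 32
  @32: layer [1B, align 1] → 33
  +1 tail pad (align 2)
  size 34, align 2
40 − 34 = 6

6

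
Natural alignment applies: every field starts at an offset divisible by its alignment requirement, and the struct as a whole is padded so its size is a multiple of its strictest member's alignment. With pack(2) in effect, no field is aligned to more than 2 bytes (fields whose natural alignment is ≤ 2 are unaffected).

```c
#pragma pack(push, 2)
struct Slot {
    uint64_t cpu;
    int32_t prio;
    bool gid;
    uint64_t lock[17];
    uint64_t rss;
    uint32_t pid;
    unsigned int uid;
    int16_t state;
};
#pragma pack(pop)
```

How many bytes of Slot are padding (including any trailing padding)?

1

cpu at 0 (size 8, align 2) → ends 8
prio at 8 (size 4, align 2) → ends 12
gid at 12 (size 1, align 1) → ends 13
pad 1 to align 2 for lock
lock at 14 (size 136, align 2) → ends 150
rss at 150 (size 8, align 2) → ends 158
pid at 158 (size 4, align 2) → ends 162
uid at 162 (size 4, align 2) → ends 166
state at 166 (size 2, align 2) → ends 168
total 168 bytes, alignment 2
data bytes 167, size 168 → padding 1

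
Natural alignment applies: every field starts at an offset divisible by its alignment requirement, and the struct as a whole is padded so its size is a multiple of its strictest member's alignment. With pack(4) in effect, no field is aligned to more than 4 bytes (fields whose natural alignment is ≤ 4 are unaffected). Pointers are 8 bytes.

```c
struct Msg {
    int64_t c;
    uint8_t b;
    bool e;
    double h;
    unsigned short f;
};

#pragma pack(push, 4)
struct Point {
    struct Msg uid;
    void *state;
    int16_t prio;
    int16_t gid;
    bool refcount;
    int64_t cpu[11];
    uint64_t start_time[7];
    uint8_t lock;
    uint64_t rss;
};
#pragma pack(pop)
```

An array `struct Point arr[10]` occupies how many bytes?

2040

Msg: c at 0 (size 8, align 8) → ends 8; b at 8 (size 1, align 1) → ends 9; e at 9 (size 1, align 1) → ends 10; pad 6 to align 8 for h; h at 16 (size 8, align 8) → ends 24; f at 24 (size 2, align 2) → ends 26; tail pad 6 to reach multiple of 8; total 32 bytes, alignment 8
uid at 0 (size 32, align 4) → ends 32
state at 32 (size 8, align 4) → ends 40
prio at 40 (size 2, align 2) → ends 42
gid at 42 (size 2, align 2) → ends 44
refcount at 44 (size 1, align 1) → ends 45
pad 3 to align 4 for cpu
cpu at 48 (size 88, align 4) → ends 136
start_time at 136 (size 56, align 4) → ends 192
lock at 192 (size 1, align 1) → ends 193
pad 3 to align 4 for rss
rss at 196 (size 8, align 4) → ends 204
total 204 bytes, alignment 4
array of 10: 10 × 204 = 2040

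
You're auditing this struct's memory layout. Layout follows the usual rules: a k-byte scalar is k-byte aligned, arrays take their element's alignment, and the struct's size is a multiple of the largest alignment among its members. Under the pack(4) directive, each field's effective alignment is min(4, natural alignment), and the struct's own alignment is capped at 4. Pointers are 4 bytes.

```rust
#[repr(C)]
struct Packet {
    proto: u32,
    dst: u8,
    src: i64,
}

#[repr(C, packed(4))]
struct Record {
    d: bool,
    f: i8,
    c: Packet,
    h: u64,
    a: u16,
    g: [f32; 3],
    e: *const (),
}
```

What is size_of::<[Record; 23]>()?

Packet: proto at 0 (size 4, align 4) → ends 4; dst at 4 (size 1, align 1) → ends 5; pad 3 to align 8 for src; src at 8 (size 8, align 8) → ends 16; total 16 bytes, alignment 8
d at 0 (size 1, align 1) → ends 1
f at 1 (size 1, align 1) → ends 2
pad 2 to align 4 for c
c at 4 (size 16, align 4) → ends 20
h at 20 (size 8, align 4) → ends 28
a at 28 (size 2, align 2) → ends 30
pad 2 to align 4 for g
g at 32 (size 12, align 4) → ends 44
e at 44 (size 4, align 4) → ends 48
total 48 bytes, alignment 4
array of 23: 23 × 48 = 1104

1104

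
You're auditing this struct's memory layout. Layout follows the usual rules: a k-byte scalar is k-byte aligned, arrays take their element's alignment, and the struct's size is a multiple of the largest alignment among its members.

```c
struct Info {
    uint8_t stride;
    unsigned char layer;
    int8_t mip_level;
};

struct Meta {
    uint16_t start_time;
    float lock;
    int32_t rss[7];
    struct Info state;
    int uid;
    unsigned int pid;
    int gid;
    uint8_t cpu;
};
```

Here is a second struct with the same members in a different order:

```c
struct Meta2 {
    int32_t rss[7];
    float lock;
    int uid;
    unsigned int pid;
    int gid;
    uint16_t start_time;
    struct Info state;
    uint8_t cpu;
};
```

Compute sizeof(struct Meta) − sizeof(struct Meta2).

Info: 0..1  stride  (1B, 1-aligned); 1..2  layer  (1B, 1-aligned); 2..3  mip_level  (1B, 1-aligned); sizeof = 3, alignof = 1
0..2  start_time  (2B, 2-aligned)
2..4  -- padding (2B)
4..8  lock  (4B, 4-aligned)
8..36  rss  (28B, 4-aligned)
36..39  state  (3B, 1-aligned)
39..40  -- padding (1B)
40..44  uid  (4B, 4-aligned)
44..48  pid  (4B, 4-aligned)
48..52  gid  (4B, 4-aligned)
52..53  cpu  (1B, 1-aligned)
53..56  -- tail padding (3B)
sizeof = 56, alignof = 4
— Meta2 —
0..28  rss  (28B, 4-aligned)
28..32  lock  (4B, 4-aligned)
32..36  uid  (4B, 4-aligned)
36..40  pid  (4B, 4-aligned)
40..44  gid  (4B, 4-aligned)
44..46  start_time  (2B, 2-aligned)
46..49  state  (3B, 1-aligned)
49..50  cpu  (1B, 1-aligned)
50..52  -- tail padding (2B)
sizeof = 52, alignof = 4
56 − 52 = 4

4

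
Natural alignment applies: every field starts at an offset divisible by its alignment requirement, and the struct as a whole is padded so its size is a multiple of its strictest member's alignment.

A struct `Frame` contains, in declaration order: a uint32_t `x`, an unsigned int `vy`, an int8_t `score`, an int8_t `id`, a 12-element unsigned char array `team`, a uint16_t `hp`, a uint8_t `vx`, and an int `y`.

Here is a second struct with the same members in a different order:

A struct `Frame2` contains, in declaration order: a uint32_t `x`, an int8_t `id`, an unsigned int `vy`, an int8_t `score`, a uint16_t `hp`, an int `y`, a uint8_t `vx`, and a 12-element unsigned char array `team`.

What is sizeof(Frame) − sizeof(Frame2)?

0..4  x  (4B, 4-aligned)
4..8  vy  (4B, 4-aligned)
8..9  score  (1B, 1-aligned)
9..10  id  (1B, 1-aligned)
10..22  team  (12B, 1-aligned)
22..24  hp  (2B, 2-aligned)
24..25  vx  (1B, 1-aligned)
25..28  -- padding (3B)
28..32  y  (4B, 4-aligned)
sizeof = 32, alignof = 4
— Frame2 —
0..4  x  (4B, 4-aligned)
4..5  id  (1B, 1-aligned)
5..8  -- padding (3B)
8..12  vy  (4B, 4-aligned)
12..13  score  (1B, 1-aligned)
13..14  -- padding (1B)
14..16  hp  (2B, 2-aligned)
16..20  y  (4B, 4-aligned)
20..21  vx  (1B, 1-aligned)
21..33  team  (12B, 1-aligned)
33..36  -- tail padding (3B)
sizeof = 36, alignof = 4
32 − 36 = -4

-4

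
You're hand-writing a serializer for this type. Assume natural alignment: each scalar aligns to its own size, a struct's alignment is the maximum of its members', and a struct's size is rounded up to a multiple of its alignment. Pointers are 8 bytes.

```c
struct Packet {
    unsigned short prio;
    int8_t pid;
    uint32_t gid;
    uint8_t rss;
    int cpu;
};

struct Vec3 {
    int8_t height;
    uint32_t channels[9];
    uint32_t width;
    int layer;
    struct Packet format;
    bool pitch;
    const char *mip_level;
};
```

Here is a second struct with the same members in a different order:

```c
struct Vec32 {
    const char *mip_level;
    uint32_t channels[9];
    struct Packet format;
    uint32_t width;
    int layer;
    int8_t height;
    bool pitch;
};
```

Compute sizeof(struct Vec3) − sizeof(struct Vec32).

Packet: prio at 0 (size 2, align 2) → ends 2; pid at 2 (size 1, align 1) → ends 3; pad 1 to align 4 for gid; gid at 4 (size 4, align 4) → ends 8; rss at 8 (size 1, align 1) → ends 9; pad 3 to align 4 for cpu; cpu at 12 (size 4, align 4) → ends 16; total 16 bytes, alignment 4
height at 0 (size 1, align 1) → ends 1
pad 3 to align 4 for channels
channels at 4 (size 36, align 4) → ends 40
width at 40 (size 4, align 4) → ends 44
layer at 44 (size 4, align 4) → ends 48
format at 48 (size 16, align 4) → ends 64
pitch at 64 (size 1, align 1) → ends 65
pad 7 to align 8 for mip_level
mip_level at 72 (size 8, align 8) → ends 80
total 80 bytes, alignment 8
— Vec32 —
mip_level at 0 (size 8, align 8) → ends 8
channels at 8 (size 36, align 4) → ends 44
format at 44 (size 16, align 4) → ends 60
width at 60 (size 4, align 4) → ends 64
layer at 64 (size 4, align 4) → ends 68
height at 68 (size 1, align 1) → ends 69
pitch at 69 (size 1, align 1) → ends 70
tail pad 2 to reach multiple of 8
total 72 bytes, alignment 8
80 − 72 = 8

8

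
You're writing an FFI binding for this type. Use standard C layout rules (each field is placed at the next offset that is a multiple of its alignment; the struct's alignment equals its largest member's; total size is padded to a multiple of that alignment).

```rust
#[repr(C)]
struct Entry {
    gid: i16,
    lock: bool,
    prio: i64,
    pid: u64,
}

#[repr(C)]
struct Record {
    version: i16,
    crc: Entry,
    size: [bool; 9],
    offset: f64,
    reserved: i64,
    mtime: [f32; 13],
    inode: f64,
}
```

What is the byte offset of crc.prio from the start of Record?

16

Entry: gid at 0 (size 2, align 2) → ends 2; lock at 2 (size 1, align 1) → ends 3; pad 5 to align 8 for prio; prio at 8 (size 8, align 8) → ends 16; pid at 16 (size 8, align 8) → ends 24; total 24 bytes, alignment 8
version at 0 (size 2, align 2) → ends 2
pad 6 to align 8 for crc
crc at 8 (size 24, align 8) → ends 32
within Entry: prio at 8
8 + 8 = 16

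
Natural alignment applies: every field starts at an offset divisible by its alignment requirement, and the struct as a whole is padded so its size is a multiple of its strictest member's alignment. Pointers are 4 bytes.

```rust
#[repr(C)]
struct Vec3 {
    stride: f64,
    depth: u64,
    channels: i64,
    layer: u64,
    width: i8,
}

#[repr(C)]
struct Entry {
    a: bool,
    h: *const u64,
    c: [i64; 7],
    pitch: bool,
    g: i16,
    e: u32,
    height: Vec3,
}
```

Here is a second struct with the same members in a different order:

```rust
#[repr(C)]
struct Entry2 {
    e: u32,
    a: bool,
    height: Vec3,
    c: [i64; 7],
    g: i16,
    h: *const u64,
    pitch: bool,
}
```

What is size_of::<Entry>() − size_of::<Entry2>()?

Vec3: 0..8  stride  (8B, 8-aligned); 8..16  depth  (8B, 8-aligned); 16..24  channels  (8B, 8-aligned); 24..32  layer  (8B, 8-aligned); 32..33  width  (1B, 1-aligned); 33..40  -- tail padding (7B); sizeof = 40, alignof = 8
0..1  a  (1B, 1-aligned)
1..4  -- padding (3B)
4..8  h  (4B, 4-aligned)
8..64  c  (56B, 8-aligned)
64..65  pitch  (1B, 1-aligned)
65..66  -- padding (1B)
66..68  g  (2B, 2-aligned)
68..72  e  (4B, 4-aligned)
72..112  height  (40B, 8-aligned)
sizeof = 112, alignof = 8
— Entry2 —
0..4  e  (4B, 4-aligned)
4..5  a  (1B, 1-aligned)
5..8  -- padding (3B)
8..48  height  (40B, 8-aligned)
48..104  c  (56B, 8-aligned)
104..106  g  (2B, 2-aligned)
106..108  -- padding (2B)
108..112  h  (4B, 4-aligned)
112..113  pitch  (1B, 1-aligned)
113..120  -- tail padding (7B)
sizeof = 120, alignof = 8
112 − 120 = -8

-8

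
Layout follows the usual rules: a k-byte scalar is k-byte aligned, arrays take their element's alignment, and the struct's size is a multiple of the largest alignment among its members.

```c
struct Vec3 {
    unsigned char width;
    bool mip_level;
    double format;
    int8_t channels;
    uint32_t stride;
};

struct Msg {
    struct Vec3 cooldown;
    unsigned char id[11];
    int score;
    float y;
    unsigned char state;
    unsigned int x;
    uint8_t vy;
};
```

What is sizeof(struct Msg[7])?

Vec3: width at 0 (size 1, align 1) → ends 1; mip_level at 1 (size 1, align 1) → ends 2; pad 6 to align 8 for format; format at 8 (size 8, align 8) → ends 16; channels at 16 (size 1, align 1) → ends 17; pad 3 to align 4 for stride; stride at 20 (size 4, align 4) → ends 24; total 24 bytes, alignment 8
cooldown at 0 (size 24, align 8) → ends 24
id at 24 (size 11, align 1) → ends 35
pad 1 to align 4 for score
score at 36 (size 4, align 4) → ends 40
y at 40 (size 4, align 4) → ends 44
state at 44 (size 1, align 1) → ends 45
pad 3 to align 4 for x
x at 48 (size 4, align 4) → ends 52
vy at 52 (size 1, align 1) → ends 53
tail pad 3 to reach multiple of 8
total 56 bytes, alignment 8
array of 7: 7 × 56 = 392

392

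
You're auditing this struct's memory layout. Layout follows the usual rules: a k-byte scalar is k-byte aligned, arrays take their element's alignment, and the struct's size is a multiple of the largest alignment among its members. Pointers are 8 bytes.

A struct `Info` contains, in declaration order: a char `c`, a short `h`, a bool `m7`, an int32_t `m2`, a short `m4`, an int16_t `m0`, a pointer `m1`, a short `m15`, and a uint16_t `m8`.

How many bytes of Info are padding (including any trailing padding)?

8

c at 0 (size 1, align 1) → ends 1
pad 1 to align 2 for h
h at 2 (size 2, align 2) → ends 4
m7 at 4 (size 1, align 1) → ends 5
pad 3 to align 4 for m2
m2 at 8 (size 4, align 4) → ends 12
m4 at 12 (size 2, align 2) → ends 14
m0 at 14 (size 2, align 2) → ends 16
m1 at 16 (size 8, align 8) → ends 24
m15 at 24 (size 2, align 2) → ends 26
m8 at 26 (size 2, align 2) → ends 28
tail pad 4 to reach multiple of 8
total 32 bytes, alignment 8
data bytes 24, size 32 → padding 8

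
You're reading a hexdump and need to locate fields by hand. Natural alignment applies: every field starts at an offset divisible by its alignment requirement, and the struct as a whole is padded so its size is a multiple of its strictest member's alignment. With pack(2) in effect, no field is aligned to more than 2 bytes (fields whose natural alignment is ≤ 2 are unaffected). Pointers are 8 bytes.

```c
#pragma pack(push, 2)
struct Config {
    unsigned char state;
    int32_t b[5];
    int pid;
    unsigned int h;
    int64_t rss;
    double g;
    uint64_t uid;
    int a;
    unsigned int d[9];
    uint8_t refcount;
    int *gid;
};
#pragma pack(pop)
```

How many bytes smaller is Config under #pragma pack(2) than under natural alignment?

natural layout:
  0..1  state  (1B, 1-aligned)
  1..4  -- padding (3B)
  4..24  b  (20B, 4-aligned)
  24..28  pid  (4B, 4-aligned)
  28..32  h  (4B, 4-aligned)
  32..40  rss  (8B, 8-aligned)
  40..48  g  (8B, 8-aligned)
  48..56  uid  (8B, 8-aligned)
  56..60  a  (4B, 4-aligned)
  60..96  d  (36B, 4-aligned)
  96..97  refcount  (1B, 1-aligned)
  97..104  -- padding (7B)
  104..112  gid  (8B, 8-aligned)
  sizeof = 112, alignof = 8
packed(2) layout:
  0..1  state  (1B, 1-aligned)
  1..2  -- padding (1B)
  2..22  b  (20B, 2-aligned)
  22..26  pid  (4B, 2-aligned)
  26..30  h  (4B, 2-aligned)
  30..38  rss  (8B, 2-aligned)
  38..46  g  (8B, 2-aligned)
  46..54  uid  (8B, 2-aligned)
  54..58  a  (4B, 2-aligned)
  58..94  d  (36B, 2-aligned)
  94..95  refcount  (1B, 1-aligned)
  95..96  -- padding (1B)
  96..104  gid  (8B, 2-aligned)
  sizeof = 104, alignof = 2
112 − 104 = 8

8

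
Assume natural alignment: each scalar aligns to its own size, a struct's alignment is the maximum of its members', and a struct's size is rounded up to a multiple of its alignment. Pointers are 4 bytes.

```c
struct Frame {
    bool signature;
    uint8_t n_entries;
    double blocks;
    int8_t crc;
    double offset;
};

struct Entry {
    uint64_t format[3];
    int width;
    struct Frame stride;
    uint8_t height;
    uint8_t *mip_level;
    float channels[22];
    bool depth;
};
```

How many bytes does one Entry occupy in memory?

168

Frame: @0: signature [1B, align 1] → 1; @1: n_entries [1B, align 1] → 2; +6 pad (align 8); @8: blocks [8B, align 8] → 16; @16: crc [1B, align 1] → 17; +7 pad (align 8); @24: offset [8B, align 8] → 32; size 32, align 8
@0: format [24B, align 8] → 24
@24: width [4B, align 4] → 28
+4 pad (align 8)
@32: stride [32B, align 8] → 64
@64: height [1B, align 1] → 65
+3 pad (align 4)
@68: mip_level [4B, align 4] → 72
@72: channels [88B, align 4] → 160
@160: depth [1B, align 1] → 161
+7 tail pad (align 8)
size 168, align 8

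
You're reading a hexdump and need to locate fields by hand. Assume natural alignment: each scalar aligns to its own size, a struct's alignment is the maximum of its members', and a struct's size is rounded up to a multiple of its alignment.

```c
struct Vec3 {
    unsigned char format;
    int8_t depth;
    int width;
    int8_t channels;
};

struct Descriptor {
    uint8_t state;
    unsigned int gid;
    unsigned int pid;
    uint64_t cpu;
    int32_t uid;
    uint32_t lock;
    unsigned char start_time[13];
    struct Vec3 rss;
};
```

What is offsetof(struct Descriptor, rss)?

48

Vec3: format at 0 (size 1, align 1) → ends 1; depth at 1 (size 1, align 1) → ends 2; pad 2 to align 4 for width; width at 4 (size 4, align 4) → ends 8; channels at 8 (size 1, align 1) → ends 9; tail pad 3 to reach multiple of 4; total 12 bytes, alignment 4
state at 0 (size 1, align 1) → ends 1
pad 3 to align 4 for gid
gid at 4 (size 4, align 4) → ends 8
pid at 8 (size 4, align 4) → ends 12
pad 4 to align 8 for cpu
cpu at 16 (size 8, align 8) → ends 24
uid at 24 (size 4, align 4) → ends 28
lock at 28 (size 4, align 4) → ends 32
start_time at 32 (size 13, align 1) → ends 45
pad 3 to align 4 for rss
rss at 48 (size 12, align 4) → ends 60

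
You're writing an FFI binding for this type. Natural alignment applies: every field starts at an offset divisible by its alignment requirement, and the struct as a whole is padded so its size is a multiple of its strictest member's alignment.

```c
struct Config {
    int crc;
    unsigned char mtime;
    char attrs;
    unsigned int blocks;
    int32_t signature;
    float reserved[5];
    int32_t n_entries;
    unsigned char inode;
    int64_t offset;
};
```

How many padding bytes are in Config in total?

@0: crc [4B, align 4] → 4
@4: mtime [1B, align 1] → 5
@5: attrs [1B, align 1] → 6
+2 pad (align 4)
@8: blocks [4B, align 4] → 12
@12: signature [4B, align 4] → 16
@16: reserved [20B, align 4] → 36
@36: n_entries [4B, align 4] → 40
@40: inode [1B, align 1] → 41
+7 pad (align 8)
@48: offset [8B, align 8] → 56
size 56, align 8
data bytes 47, size 56 → padding 9

9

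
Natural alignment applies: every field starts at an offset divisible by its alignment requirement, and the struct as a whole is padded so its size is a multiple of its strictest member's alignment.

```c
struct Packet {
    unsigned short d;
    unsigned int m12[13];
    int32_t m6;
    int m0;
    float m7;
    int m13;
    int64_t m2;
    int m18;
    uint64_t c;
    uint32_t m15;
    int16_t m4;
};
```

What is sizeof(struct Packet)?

104

0..2  d  (2B, 2-aligned)
2..4  -- padding (2B)
4..56  m12  (52B, 4-aligned)
56..60  m6  (4B, 4-aligned)
60..64  m0  (4B, 4-aligned)
64..68  m7  (4B, 4-aligned)
68..72  m13  (4B, 4-aligned)
72..80  m2  (8B, 8-aligned)
80..84  m18  (4B, 4-aligned)
84..88  -- padding (4B)
88..96  c  (8B, 8-aligned)
96..100  m15  (4B, 4-aligned)
100..102  m4  (2B, 2-aligned)
102..104  -- tail padding (2B)
sizeof = 104, alignof = 8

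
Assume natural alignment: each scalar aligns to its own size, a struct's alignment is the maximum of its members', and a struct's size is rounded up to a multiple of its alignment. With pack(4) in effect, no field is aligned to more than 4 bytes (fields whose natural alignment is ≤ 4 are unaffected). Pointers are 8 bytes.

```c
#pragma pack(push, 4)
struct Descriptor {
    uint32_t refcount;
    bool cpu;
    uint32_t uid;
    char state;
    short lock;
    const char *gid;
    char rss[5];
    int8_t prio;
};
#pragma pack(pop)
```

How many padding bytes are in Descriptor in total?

0..4  refcount  (4B, 4-aligned)
4..5  cpu  (1B, 1-aligned)
5..8  -- padding (3B)
8..12  uid  (4B, 4-aligned)
12..13  state  (1B, 1-aligned)
13..14  -- padding (1B)
14..16  lock  (2B, 2-aligned)
16..24  gid  (8B, 4-aligned)
24..29  rss  (5B, 1-aligned)
29..30  prio  (1B, 1-aligned)
30..32  -- tail padding (2B)
sizeof = 32, alignof = 4
data bytes 26, size 32 → padding 6

6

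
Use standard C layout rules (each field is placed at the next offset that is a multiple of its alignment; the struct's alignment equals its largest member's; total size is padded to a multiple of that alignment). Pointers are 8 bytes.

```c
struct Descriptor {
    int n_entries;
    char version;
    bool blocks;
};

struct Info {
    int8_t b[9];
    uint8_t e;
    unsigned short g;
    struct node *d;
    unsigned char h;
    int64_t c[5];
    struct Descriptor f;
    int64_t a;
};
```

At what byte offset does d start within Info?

16

Descriptor: n_entries at 0 (size 4, align 4) → ends 4; version at 4 (size 1, align 1) → ends 5; blocks at 5 (size 1, align 1) → ends 6; tail pad 2 to reach multiple of 4; total 8 bytes, alignment 4
b at 0 (size 9, align 1) → ends 9
e at 9 (size 1, align 1) → ends 10
g at 10 (size 2, align 2) → ends 12
pad 4 to align 8 for d
d at 16 (size 8, align 8) → ends 24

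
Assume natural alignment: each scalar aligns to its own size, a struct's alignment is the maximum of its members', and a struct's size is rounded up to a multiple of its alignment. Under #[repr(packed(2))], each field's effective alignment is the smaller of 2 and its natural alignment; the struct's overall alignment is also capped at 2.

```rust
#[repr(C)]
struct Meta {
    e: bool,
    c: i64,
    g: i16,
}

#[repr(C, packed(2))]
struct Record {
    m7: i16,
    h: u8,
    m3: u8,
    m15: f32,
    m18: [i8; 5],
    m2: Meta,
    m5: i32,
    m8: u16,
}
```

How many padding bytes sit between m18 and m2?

Meta: e at 0 (size 1, align 1) → ends 1; pad 7 to align 8 for c; c at 8 (size 8, align 8) → ends 16; g at 16 (size 2, align 2) → ends 18; tail pad 6 to reach multiple of 8; total 24 bytes, alignment 8
m7 at 0 (size 2, align 2) → ends 2
h at 2 (size 1, align 1) → ends 3
m3 at 3 (size 1, align 1) → ends 4
m15 at 4 (size 4, align 2) → ends 8
m18 at 8 (size 5, align 1) → ends 13
pad 1 to align 2 for m2
m2 at 14 (size 24, align 2) → ends 38

1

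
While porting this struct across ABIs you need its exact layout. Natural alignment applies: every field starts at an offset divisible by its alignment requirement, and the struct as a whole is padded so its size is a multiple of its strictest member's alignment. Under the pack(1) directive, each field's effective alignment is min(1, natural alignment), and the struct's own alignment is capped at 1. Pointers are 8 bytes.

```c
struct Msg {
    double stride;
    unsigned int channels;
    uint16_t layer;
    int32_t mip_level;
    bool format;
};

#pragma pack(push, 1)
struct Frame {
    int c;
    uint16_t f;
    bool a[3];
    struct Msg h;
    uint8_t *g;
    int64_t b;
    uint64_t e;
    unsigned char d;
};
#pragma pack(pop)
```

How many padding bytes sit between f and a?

0

Msg: @0: stride [8B, align 8] → 8; @8: channels [4B, align 4] → 12; @12: layer [2B, align 2] → 14; +2 pad (align 4); @16: mip_level [4B, align 4] → 20; @20: format [1B, align 1] → 21; +3 tail pad (align 8); size 24, align 8
@0: c [4B, align 1] → 4
@4: f [2B, align 1] → 6
@6: a [3B, align 1] → 9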